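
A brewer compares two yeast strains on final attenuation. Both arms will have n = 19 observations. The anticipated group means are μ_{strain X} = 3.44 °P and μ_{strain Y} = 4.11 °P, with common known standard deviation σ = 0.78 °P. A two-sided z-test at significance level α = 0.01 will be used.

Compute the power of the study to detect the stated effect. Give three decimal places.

Standardized effect: d = |μ_{strain X} − μ_{strain Y}| / σ = |3.44 − 4.11| / 0.78 = 0.8590
Noncentrality parameter: δ = d·√(n/2) = 0.8590 × √(19/2) = 2.6475
Critical value for a two-sided test at α = 0.01: z_{α/2} = 2.576.
Power = Φ(δ − 2.576) + Φ(−δ − 2.576) = Φ(0.072) + Φ(-5.223) = 0.5286 + 0.0000 = 0.5286.

Power ≈ 0.529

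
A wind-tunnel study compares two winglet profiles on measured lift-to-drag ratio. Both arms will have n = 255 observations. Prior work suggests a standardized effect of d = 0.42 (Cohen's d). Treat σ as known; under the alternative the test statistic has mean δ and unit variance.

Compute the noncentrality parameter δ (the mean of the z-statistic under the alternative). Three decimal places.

δ ≈ 4.742

The noncentrality parameter scales effect size by the design's sample-size factor: δ = d·√(n/2) = 0.42 × √(255/2) = 4.7425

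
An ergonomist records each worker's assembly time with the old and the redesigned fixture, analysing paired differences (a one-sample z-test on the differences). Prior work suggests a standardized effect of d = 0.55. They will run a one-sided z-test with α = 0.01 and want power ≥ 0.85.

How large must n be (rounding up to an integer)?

Set Φ(δ − 2.326) = 0.85; then δ − 2.326 = Φ⁻¹(0.85) = 1.036, giving δ = 3.363.
δ = d·√n ⇒ n = (δ/d)² = (3.363 / 0.55)² = 37.38.
Round up to the next whole unit.

n = 38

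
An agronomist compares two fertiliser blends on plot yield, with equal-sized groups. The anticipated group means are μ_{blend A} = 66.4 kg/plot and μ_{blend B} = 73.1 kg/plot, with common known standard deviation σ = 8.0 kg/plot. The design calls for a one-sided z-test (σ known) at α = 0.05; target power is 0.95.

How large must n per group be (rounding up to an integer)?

n = 31 per group

Standardized effect: d = |μ_{blend A} − μ_{blend B}| / σ = |66.4 − 73.1| / 8.0 = 0.8375
Set Φ(δ − 1.645) = 0.95; then δ − 1.645 = Φ⁻¹(0.95) = 1.645, giving δ = 3.290.
δ = d·√(n/2) ⇒ n = 2(δ/d)² = 2 × (3.290 / 0.8375)² = 30.86.
Rounding up, n = 31 per group.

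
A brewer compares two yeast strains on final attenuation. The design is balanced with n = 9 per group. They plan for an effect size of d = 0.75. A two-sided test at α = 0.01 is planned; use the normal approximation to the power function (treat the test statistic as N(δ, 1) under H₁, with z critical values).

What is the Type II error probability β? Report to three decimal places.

Noncentrality parameter: δ = d·√(n/2) = 0.75 × √(9/2) = 1.5910
Critical value for a two-sided test at α = 0.01: z_{α/2} = 2.576.
Power = Φ(δ − 2.576) + Φ(−δ − 2.576) = Φ(-0.985) + Φ(-4.167) = 0.1624 + 0.0000 = 0.1624.
Type II error: β = 1 − power = 1 − 0.1624 = 0.8376.

β ≈ 0.838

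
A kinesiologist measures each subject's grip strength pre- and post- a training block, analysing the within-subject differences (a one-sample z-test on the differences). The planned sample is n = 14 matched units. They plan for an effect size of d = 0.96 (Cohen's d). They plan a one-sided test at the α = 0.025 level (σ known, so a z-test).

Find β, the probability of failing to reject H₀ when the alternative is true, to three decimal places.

β ≈ 0.051

Noncentrality parameter: δ = d·√n = 0.96 × √14 = 3.5920
One-sided α = 0.025 → critical value z_{0.025} = 1.960.
Power = Φ(δ − 1.960) = Φ(1.632) = 0.9487.
Type II error: β = 1 − power = 1 − 0.9487 = 0.0513.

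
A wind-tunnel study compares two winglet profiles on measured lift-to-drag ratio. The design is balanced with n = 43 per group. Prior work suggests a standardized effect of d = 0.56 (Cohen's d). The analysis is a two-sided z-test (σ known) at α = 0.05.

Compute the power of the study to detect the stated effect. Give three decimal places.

Noncentrality parameter: δ = d·√(n/2) = 0.56 × √(43/2) = 2.5966
Two-sided α = 0.05 → critical value z_{0.025} = 1.960.
Power = Φ(δ − 1.960) + Φ(−δ − 1.960) = Φ(0.637) + Φ(-4.557) = 0.7378 + 0.0000 = 0.7378.

Power ≈ 0.738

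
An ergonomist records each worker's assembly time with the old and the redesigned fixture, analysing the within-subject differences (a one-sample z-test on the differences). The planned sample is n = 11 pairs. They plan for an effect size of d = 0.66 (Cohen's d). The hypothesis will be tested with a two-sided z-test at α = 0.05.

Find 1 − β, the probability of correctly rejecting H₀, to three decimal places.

Noncentrality parameter: δ = d·√n = 0.66 × √11 = 2.1890
Critical value for a two-sided test at α = 0.05: z_{α/2} = 1.960.
Power = Φ(δ − 1.960) + Φ(−δ − 1.960) = Φ(0.229) + Φ(-4.149) = 0.5906 + 0.0000 = 0.5906.

Power ≈ 0.591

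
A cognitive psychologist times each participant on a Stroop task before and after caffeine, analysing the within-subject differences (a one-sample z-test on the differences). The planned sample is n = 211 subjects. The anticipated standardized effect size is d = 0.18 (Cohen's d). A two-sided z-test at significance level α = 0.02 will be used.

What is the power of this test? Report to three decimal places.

Power ≈ 0.613

Noncentrality parameter: δ = d·√n = 0.18 × √211 = 2.6147
Two-sided α = 0.02 → critical value z_{0.01} = 2.326.
Power = Φ(δ − 2.326) + Φ(−δ − 2.326) = Φ(0.288) + Φ(-4.941) = 0.6134 + 0.0000 = 0.6134.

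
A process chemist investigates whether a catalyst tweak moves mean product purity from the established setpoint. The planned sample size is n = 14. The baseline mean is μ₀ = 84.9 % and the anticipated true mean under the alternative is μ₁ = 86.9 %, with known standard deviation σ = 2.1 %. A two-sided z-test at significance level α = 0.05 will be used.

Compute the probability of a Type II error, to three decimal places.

β ≈ 0.054

Standardized effect: d = |μ₁ − μ₀| / σ = |86.9 − 84.9| / 2.1 = 0.9524
Noncentrality parameter: λ = d·√n = 0.9524 × √14 = 3.5635
Two-sided α = 0.05 → critical value z_{0.025} = 1.960.
Power = Φ(λ − 1.960) + Φ(−λ − 1.960) = Φ(1.604) + Φ(-5.523) = 0.9456 + 0.0000 = 0.9456.
Type II error: β = 1 − power = 1 − 0.9456 = 0.0544.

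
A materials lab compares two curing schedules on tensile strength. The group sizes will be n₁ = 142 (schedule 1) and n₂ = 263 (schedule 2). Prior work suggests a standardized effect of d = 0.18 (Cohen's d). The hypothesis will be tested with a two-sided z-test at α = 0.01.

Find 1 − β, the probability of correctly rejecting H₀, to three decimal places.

Power ≈ 0.198

Noncentrality parameter: δ = d / √(1/n₁ + 1/n₂) = 0.18 / √(1/142 + 1/263) = 1.7285
Two-sided α = 0.01 → critical value z_{0.005} = 2.576.
Power = Φ(δ − 2.576) + Φ(−δ − 2.576) = Φ(-0.847) + Φ(-4.304) = 0.1984 + 0.0000 = 0.1984.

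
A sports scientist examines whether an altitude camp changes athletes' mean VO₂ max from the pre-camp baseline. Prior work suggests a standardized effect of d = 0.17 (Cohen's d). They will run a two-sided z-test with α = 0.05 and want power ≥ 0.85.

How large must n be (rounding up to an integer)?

Set Φ(δ − 1.960) = 0.85; then δ − 1.960 = Φ⁻¹(0.85) = 1.036, giving δ = 2.996.
(The Φ(−δ − z_{α/2}) term is vanishingly small for δ > 0 and is dropped in the standard sample-size formula.)
δ = d·√n ⇒ n = (δ/d)² = (2.996 / 0.17)² = 310.67.
Rounding up, n = 311.

n = 311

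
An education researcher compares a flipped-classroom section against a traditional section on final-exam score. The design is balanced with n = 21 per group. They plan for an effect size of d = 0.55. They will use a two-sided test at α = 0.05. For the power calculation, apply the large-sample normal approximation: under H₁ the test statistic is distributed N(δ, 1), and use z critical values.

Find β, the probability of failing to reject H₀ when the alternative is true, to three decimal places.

Noncentrality parameter: δ = d·√(n/2) = 0.55 × √(21/2) = 1.7822
Two-sided α = 0.05 → critical value z_{0.025} = 1.960.
Power = Φ(δ − 1.960) + Φ(−δ − 1.960) = Φ(-0.178) + Φ(-3.742) = 0.4295 + 0.0001 = 0.4295.
Type II error: β = 1 − power = 1 − 0.4295 = 0.5705.

β ≈ 0.570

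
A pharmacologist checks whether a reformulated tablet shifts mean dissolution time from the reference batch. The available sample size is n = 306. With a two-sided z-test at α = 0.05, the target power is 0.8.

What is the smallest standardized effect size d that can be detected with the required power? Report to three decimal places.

Required noncentrality: δ = z_{0.025} + z_{0.20} = 1.960 + 0.842 = 2.802.
(The second rejection-region term Φ(−δ − z_{α/2}) is negligible and dropped.)
δ = d·√n ⇒ d = δ/√n = 2.802/√306 = 0.1602.

d ≈ 0.160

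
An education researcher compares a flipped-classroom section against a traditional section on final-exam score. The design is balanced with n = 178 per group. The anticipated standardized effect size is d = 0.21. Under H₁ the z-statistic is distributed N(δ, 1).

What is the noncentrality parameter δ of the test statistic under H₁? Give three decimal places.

δ ≈ 1.981

δ = d·√(n/2) = 0.21 × √(178/2) = 1.9811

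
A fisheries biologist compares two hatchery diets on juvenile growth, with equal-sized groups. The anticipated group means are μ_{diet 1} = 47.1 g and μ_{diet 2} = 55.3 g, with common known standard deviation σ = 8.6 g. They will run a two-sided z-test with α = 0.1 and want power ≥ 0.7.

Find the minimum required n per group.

Standardized effect: d = |μ_{diet 1} − μ_{diet 2}| / σ = |47.1 − 55.3| / 8.6 = 0.9535
Set Φ(δ − 1.645) = 0.7; then δ − 1.645 = Φ⁻¹(0.7) = 0.524, giving δ = 2.169.
(The Φ(−δ − z_{α/2}) term is vanishingly small for δ > 0 and is dropped in the standard sample-size formula.)
δ = d·√(n/2) ⇒ n = 2(δ/d)² = 2 × (2.169 / 0.9535)² = 10.35.
Rounding up, n = 11 per group.

n = 11 per group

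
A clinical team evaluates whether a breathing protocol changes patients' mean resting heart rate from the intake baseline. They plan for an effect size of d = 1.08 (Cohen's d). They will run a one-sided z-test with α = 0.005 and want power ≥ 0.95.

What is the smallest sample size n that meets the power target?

Set Φ(δ − 2.576) = 0.95; then δ − 2.576 = Φ⁻¹(0.95) = 1.645, giving δ = 4.221.
δ = d·√n ⇒ n = (δ/d)² = (4.221 / 1.08)² = 15.27.
Rounding up, n = 16.

n = 16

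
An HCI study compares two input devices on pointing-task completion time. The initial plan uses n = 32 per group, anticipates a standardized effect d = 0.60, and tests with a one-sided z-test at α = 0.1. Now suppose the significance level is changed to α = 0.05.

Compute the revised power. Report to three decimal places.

δ = d·√(n/2) = 0.60 × √(32/2) = 2.4000 (unchanged). New critical value: z_{0.05} = 1.645.
Revised power = Φ(δ − 1.645) = Φ(0.755) = 0.7749.

Power ≈ 0.775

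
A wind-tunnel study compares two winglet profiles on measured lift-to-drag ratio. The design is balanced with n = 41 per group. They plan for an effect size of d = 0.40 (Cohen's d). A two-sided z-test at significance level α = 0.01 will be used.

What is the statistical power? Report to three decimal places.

Noncentrality parameter: δ = d·√(n/2) = 0.40 × √(41/2) = 1.8111
Critical value for a two-sided test at α = 0.01: z_{α/2} = 2.576.
Power = Φ(δ − 2.576) + Φ(−δ − 2.576) = Φ(-0.765) + Φ(-4.387) = 0.2222 + 0.0000 = 0.2222.

Power ≈ 0.222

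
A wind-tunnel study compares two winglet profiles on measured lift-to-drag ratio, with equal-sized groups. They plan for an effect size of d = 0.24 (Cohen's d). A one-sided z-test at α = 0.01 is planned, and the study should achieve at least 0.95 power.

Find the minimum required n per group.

n = 548 per group

For power 0.95 need Φ(δ − z_{0.01}) = 0.95, so δ = z_{0.01} + z_{0.05} = 2.326 + 1.645 = 3.971.
δ = d·√(n/2) ⇒ n = 2(δ/d)² = 2 × (3.971 / 0.24)² = 547.58.
Round up to the next whole unit.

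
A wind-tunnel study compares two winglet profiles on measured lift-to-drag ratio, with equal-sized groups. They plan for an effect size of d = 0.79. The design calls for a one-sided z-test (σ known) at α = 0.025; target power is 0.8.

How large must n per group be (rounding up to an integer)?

Set Φ(δ − 1.960) = 0.8; then δ − 1.960 = Φ⁻¹(0.8) = 0.842, giving δ = 2.802.
δ = d·√(n/2) ⇒ n = 2(δ/d)² = 2 × (2.802 / 0.79)² = 25.15.
Rounding up, n = 26 per group.

n = 26 per group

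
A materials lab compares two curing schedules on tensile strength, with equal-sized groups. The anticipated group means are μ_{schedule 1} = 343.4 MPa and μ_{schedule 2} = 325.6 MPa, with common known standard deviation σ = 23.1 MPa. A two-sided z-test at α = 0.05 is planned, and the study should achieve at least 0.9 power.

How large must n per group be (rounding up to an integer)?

n = 36 per group

Standardized effect: d = |μ_{schedule 1} − μ_{schedule 2}| / σ = |343.4 − 325.6| / 23.1 = 0.7706
For power 0.9 need Φ(δ − z_{0.025}) = 0.9, so δ = z_{0.025} + z_{0.10} = 1.960 + 1.282 = 3.242.
(For δ > 0 the lower-tail rejection region contributes negligibly to power, so the one-term inversion is standard.)
δ = d·√(n/2) ⇒ n = 2(δ/d)² = 2 × (3.242 / 0.7706)² = 35.39.
Round up to the next whole unit.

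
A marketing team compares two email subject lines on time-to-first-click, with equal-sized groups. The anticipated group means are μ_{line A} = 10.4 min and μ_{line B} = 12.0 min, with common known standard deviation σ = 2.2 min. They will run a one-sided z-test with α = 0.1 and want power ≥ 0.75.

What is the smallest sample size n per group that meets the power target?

Standardized effect: d = |μ_{line A} − μ_{line B}| / σ = |10.4 − 12.0| / 2.2 = 0.7273
For power 0.75 need Φ(δ − z_{0.1}) = 0.75, so δ = z_{0.1} + z_{0.25} = 1.282 + 0.674 = 1.956.
δ = d·√(n/2) ⇒ n = 2(δ/d)² = 2 × (1.956 / 0.7273)² = 14.47.
Rounding up, n = 15 per group.

n = 15 per group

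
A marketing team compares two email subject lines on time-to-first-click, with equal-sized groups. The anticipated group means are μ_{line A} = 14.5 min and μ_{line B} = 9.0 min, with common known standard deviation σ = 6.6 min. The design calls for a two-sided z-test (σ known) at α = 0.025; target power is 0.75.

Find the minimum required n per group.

Standardized effect: d = |μ_{line A} − μ_{line B}| / σ = |14.5 − 9.0| / 6.6 = 0.8333
For power 0.75 need Φ(δ − z_{0.0125}) = 0.75, so δ = z_{0.0125} + z_{0.25} = 2.241 + 0.674 = 2.916.
(Ignoring the negligible lower-tail rejection probability gives the usual closed-form inversion.)
δ = d·√(n/2) ⇒ n = 2(δ/d)² = 2 × (2.916 / 0.8333)² = 24.49.
Rounding up, n = 25 per group.

n = 25 per group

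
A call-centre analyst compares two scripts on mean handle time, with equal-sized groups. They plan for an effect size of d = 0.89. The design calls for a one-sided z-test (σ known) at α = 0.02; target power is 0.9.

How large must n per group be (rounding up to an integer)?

n = 29 per group

For power 0.9 need Φ(δ − z_{0.02}) = 0.9, so δ = z_{0.02} + z_{0.10} = 2.054 + 1.282 = 3.335.
δ = d·√(n/2) ⇒ n = 2(δ/d)² = 2 × (3.335 / 0.89)² = 28.09.
Round up to the next whole unit.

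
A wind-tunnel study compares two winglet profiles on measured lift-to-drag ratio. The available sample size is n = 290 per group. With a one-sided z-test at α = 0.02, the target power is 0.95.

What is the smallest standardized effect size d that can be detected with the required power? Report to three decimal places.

d ≈ 0.307

Need Φ(δ − 2.054) = 0.95, so δ = 2.054 + 1.645 = 3.699.
δ = d·√(n/2) ⇒ d = δ/√(n/2) = 3.699/√(290/2) = 0.3072.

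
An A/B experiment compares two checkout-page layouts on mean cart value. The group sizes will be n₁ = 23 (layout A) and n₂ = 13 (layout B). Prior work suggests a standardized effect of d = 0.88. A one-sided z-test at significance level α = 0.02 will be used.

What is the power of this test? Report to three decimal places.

Power ≈ 0.685

Noncentrality parameter: δ = d / √(1/n₁ + 1/n₂) = 0.88 / √(1/23 + 1/13) = 2.5361
Critical value for a one-sided test at α = 0.02: z_α = 2.054.
Power = Φ(δ − 2.054) = Φ(0.482) = 0.6852.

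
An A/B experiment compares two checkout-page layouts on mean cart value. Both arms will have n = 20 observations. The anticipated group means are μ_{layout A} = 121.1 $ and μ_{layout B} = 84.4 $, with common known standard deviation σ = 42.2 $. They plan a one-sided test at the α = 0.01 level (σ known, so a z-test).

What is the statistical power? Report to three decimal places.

Standardized effect: d = |μ_{layout A} − μ_{layout B}| / σ = |121.1 − 84.4| / 42.2 = 0.8697
Noncentrality parameter: λ = d·√(n/2) = 0.8697 × √(20/2) = 2.7501
One-sided α = 0.01 → critical value z_{0.01} = 2.326.
Power = P(Z > 2.326 − λ) = Φ(0.424) = 0.6641.

Power ≈ 0.664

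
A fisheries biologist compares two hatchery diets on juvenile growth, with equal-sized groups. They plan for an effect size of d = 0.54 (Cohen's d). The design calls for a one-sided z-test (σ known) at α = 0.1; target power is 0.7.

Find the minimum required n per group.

Set Φ(δ − 1.282) = 0.7; then δ − 1.282 = Φ⁻¹(0.7) = 0.524, giving δ = 1.806.
δ = d·√(n/2) ⇒ n = 2(δ/d)² = 2 × (1.806 / 0.54)² = 22.37.
Rounding up, n = 23 per group.

n = 23 per group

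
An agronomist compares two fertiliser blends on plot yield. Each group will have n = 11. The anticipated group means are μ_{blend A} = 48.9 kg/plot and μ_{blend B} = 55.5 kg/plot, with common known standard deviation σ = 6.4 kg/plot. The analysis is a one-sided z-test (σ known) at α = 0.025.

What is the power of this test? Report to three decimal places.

Power ≈ 0.677

Standardized effect: d = |μ_{blend A} − μ_{blend B}| / σ = |48.9 − 55.5| / 6.4 = 1.0312
Noncentrality parameter: δ = d·√(n/2) = 1.0312 × √(11/2) = 2.4185
Critical value for a one-sided test at α = 0.025: z_α = 1.960.
Power = Φ(δ − 1.960) = Φ(0.459) = 0.6767.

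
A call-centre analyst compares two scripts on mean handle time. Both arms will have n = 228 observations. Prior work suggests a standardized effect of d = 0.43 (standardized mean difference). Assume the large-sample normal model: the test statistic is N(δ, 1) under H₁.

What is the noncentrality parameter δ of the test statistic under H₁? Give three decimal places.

The noncentrality parameter scales effect size by the design's sample-size factor: δ = d·√(n/2) = 0.43 × √(228/2) = 4.5911

δ ≈ 4.591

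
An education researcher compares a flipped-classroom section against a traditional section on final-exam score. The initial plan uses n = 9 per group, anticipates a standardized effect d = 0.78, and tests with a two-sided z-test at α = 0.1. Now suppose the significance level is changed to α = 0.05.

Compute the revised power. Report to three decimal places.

Power ≈ 0.380

δ = d·√(n/2) = 0.78 × √(9/2) = 1.6546 (unchanged). New critical value: z_{0.025} = 1.960.
Revised power = Φ(δ − 1.960) + Φ(−δ − 1.960) = Φ(-0.305) + Φ(-3.615) = 0.3801 + 0.0002 = 0.3802.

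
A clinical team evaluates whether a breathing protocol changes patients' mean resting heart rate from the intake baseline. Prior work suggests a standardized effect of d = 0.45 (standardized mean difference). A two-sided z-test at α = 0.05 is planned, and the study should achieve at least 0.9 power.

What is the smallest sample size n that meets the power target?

n = 52

Set Φ(δ − 1.960) = 0.9; then δ − 1.960 = Φ⁻¹(0.9) = 1.282, giving δ = 3.242.
(The Φ(−δ − z_{α/2}) term is vanishingly small for δ > 0 and is dropped in the standard sample-size formula.)
δ = d·√n ⇒ n = (δ/d)² = (3.242 / 0.45)² = 51.89.
Rounding up, n = 52.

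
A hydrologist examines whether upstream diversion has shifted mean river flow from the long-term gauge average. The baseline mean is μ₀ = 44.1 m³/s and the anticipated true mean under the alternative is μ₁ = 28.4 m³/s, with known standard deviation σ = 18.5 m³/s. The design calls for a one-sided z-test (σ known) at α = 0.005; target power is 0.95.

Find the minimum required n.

Standardized effect: d = |μ₁ − μ₀| / σ = |28.4 − 44.1| / 18.5 = 0.8486
For power 0.95 need Φ(δ − z_{0.005}) = 0.95, so δ = z_{0.005} + z_{0.05} = 2.576 + 1.645 = 4.221.
δ = d·√n ⇒ n = (δ/d)² = (4.221 / 0.8486)² = 24.73.
Round up to the next whole unit.

n = 25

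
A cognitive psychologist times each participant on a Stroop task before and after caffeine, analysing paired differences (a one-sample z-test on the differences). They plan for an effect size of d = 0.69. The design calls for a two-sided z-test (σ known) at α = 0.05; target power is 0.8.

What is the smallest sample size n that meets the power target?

Set Φ(δ − 1.960) = 0.8; then δ − 1.960 = Φ⁻¹(0.8) = 0.842, giving δ = 2.802.
(For δ > 0 the lower-tail rejection region contributes negligibly to power, so the one-term inversion is standard.)
δ = d·√n ⇒ n = (δ/d)² = (2.802 / 0.69)² = 16.49.
Round up to the next whole unit.

n = 17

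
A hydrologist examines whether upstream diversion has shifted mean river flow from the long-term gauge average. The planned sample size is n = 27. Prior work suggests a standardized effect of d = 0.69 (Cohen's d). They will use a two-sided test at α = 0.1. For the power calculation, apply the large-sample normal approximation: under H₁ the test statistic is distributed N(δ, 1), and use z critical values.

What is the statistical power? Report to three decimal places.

Noncentrality parameter: δ = d·√n = 0.69 × √27 = 3.5853
Critical value for a two-sided test at α = 0.1: z_{α/2} = 1.645.
Power = Φ(δ − 1.645) + Φ(−δ − 1.645) = Φ(1.940) + Φ(-5.230) = 0.9738 + 0.0000 = 0.9738.

Power ≈ 0.974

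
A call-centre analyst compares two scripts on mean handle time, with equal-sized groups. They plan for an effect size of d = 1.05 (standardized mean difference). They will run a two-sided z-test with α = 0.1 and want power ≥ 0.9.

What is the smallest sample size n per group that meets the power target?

n = 16 per group

Set Φ(δ − 1.645) = 0.9; then δ − 1.645 = Φ⁻¹(0.9) = 1.282, giving δ = 2.926.
(Ignoring the negligible lower-tail rejection probability gives the usual closed-form inversion.)
δ = d·√(n/2) ⇒ n = 2(δ/d)² = 2 × (2.926 / 1.05)² = 15.54.
Rounding up, n = 16 per group.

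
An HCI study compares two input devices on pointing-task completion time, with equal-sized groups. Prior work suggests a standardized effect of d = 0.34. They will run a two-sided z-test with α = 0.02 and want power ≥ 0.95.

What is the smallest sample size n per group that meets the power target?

n = 273 per group

Set Φ(δ − 2.326) = 0.95; then δ − 2.326 = Φ⁻¹(0.95) = 1.645, giving δ = 3.971.
(Ignoring the negligible lower-tail rejection probability gives the usual closed-form inversion.)
δ = d·√(n/2) ⇒ n = 2(δ/d)² = 2 × (3.971 / 0.34)² = 272.85.
Rounding up, n = 273 per group.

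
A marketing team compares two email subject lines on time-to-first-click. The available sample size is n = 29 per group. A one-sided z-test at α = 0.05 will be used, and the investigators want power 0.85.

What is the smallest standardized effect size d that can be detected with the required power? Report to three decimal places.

d ≈ 0.704

Required noncentrality: δ = z_{0.05} + z_{0.15} = 1.645 + 1.036 = 2.681.
δ = d·√(n/2) ⇒ d = δ/√(n/2) = 2.681/√(29/2) = 0.7041.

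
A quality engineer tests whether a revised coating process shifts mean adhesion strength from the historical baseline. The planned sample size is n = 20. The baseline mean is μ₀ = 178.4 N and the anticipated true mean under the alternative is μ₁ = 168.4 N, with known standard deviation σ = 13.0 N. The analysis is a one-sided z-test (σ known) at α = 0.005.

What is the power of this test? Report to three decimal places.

Standardized effect: d = |μ₁ − μ₀| / σ = |168.4 − 178.4| / 13.0 = 0.7692
Noncentrality parameter: δ = d·√n = 0.7692 × √20 = 3.4401
Critical value for a one-sided test at α = 0.005: z_α = 2.576.
Power = P(Z > 2.576 − δ) = Φ(0.864) = 0.8063.

Power ≈ 0.806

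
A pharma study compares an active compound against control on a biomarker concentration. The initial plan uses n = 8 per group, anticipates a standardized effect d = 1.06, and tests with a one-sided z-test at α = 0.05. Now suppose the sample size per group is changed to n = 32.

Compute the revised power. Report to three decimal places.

Power ≈ 0.995

With n = 32 per group: δ = d·√(n/2) = 1.06 × √(32/2) = 4.2400. Critical value z_{0.05} = 1.645.
Revised power = P(Z > 1.645 − δ) = Φ(2.595) = 0.9953.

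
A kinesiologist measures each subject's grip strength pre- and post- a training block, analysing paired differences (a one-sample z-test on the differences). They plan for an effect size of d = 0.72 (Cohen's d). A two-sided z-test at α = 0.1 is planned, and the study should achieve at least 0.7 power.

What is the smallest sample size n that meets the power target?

n = 10

For power 0.7 need Φ(δ − z_{0.05}) = 0.7, so δ = z_{0.05} + z_{0.30} = 1.645 + 0.524 = 2.169.
(Ignoring the negligible lower-tail rejection probability gives the usual closed-form inversion.)
δ = d·√n ⇒ n = (δ/d)² = (2.169 / 0.72)² = 9.08.
Round up to the next whole unit.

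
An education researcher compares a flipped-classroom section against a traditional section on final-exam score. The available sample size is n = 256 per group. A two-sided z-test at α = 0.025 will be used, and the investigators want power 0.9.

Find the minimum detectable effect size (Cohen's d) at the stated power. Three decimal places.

d ≈ 0.311

Required noncentrality: δ = z_{0.0125} + z_{0.10} = 2.241 + 1.282 = 3.523.
(The second rejection-region term Φ(−δ − z_{α/2}) is negligible and dropped.)
δ = d·√(n/2) ⇒ d = δ/√(n/2) = 3.523/√(256/2) = 0.3114.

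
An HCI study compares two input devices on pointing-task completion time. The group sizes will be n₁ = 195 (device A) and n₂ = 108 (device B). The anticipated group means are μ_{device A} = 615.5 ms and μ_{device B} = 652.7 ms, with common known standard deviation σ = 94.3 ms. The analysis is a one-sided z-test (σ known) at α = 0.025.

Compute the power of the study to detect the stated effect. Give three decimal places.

Power ≈ 0.908

Standardized effect: d = |μ_{device A} − μ_{device B}| / σ = |615.5 − 652.7| / 94.3 = 0.3945
Noncentrality parameter: δ = d / √(1/n₁ + 1/n₂) = 0.3945 / √(1/195 + 1/108) = 3.2888
Critical value for a one-sided test at α = 0.025: z_α = 1.960.
Power = P(Z > 1.960 − δ) = Φ(1.329) = 0.9081.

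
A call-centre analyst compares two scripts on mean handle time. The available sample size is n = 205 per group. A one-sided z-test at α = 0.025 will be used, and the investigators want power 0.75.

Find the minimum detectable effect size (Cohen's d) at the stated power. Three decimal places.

Need Φ(δ − 1.960) = 0.75, so δ = 1.960 + 0.674 = 2.634.
δ = d·√(n/2) ⇒ d = δ/√(n/2) = 2.634/√(205/2) = 0.2602.

d ≈ 0.260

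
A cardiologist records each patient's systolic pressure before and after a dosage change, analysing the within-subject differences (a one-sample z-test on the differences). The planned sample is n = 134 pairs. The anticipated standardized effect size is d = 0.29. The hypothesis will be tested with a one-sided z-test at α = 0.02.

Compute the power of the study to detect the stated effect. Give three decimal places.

Power ≈ 0.904

Noncentrality parameter: δ = d·√n = 0.29 × √134 = 3.3570
Critical value for a one-sided test at α = 0.02: z_α = 2.054.
Power = Φ(δ − 2.054) = Φ(1.303) = 0.9038.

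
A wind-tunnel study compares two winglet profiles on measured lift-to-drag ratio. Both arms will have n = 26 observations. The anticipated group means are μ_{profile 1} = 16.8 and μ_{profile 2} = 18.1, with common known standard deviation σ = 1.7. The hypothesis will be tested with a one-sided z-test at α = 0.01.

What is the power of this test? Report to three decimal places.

Power ≈ 0.667

Standardized effect: d = |μ_{profile 1} − μ_{profile 2}| / σ = |16.8 − 18.1| / 1.7 = 0.7647
Noncentrality parameter: δ = d·√(n/2) = 0.7647 × √(26/2) = 2.7572
One-sided α = 0.01 → critical value z_{0.01} = 2.326.
Power = Φ(δ − 2.326) = Φ(0.431) = 0.6667.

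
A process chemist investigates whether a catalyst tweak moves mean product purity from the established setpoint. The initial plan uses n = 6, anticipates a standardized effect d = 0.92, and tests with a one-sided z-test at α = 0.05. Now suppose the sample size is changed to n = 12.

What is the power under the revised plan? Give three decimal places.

Power ≈ 0.938

With n = 12: δ = d·√n = 0.92 × √12 = 3.1870. Critical value z_{0.05} = 1.645.
Revised power = P(Z > 1.645 − δ) = Φ(1.542) = 0.9385.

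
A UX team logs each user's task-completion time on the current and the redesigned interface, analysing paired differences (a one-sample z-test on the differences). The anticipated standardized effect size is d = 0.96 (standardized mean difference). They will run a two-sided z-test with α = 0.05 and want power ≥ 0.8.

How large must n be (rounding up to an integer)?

n = 9

Set Φ(δ − 1.960) = 0.8; then δ − 1.960 = Φ⁻¹(0.8) = 0.842, giving δ = 2.802.
(The Φ(−δ − z_{α/2}) term is vanishingly small for δ > 0 and is dropped in the standard sample-size formula.)
δ = d·√n ⇒ n = (δ/d)² = (2.802 / 0.96)² = 8.52.
Rounding up, n = 9.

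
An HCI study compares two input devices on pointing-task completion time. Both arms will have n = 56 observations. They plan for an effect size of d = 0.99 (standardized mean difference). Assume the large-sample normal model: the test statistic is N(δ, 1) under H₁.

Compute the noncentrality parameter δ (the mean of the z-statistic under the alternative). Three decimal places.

δ ≈ 5.239

δ = d·√(n/2) = 0.99 × √(56/2) = 5.2386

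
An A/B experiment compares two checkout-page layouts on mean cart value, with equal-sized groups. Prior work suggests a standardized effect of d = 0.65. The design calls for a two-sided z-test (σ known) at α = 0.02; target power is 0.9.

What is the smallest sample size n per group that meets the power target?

n = 62 per group

For power 0.9 need Φ(δ − z_{0.01}) = 0.9, so δ = z_{0.01} + z_{0.10} = 2.326 + 1.282 = 3.608.
(The Φ(−δ − z_{α/2}) term is vanishingly small for δ > 0 and is dropped in the standard sample-size formula.)
δ = d·√(n/2) ⇒ n = 2(δ/d)² = 2 × (3.608 / 0.65)² = 61.62.
Round up to the next whole unit.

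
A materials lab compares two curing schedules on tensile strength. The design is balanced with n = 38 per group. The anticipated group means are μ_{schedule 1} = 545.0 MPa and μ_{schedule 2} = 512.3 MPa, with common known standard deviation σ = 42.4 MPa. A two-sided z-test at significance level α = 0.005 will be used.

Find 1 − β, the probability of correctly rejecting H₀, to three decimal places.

Standardized effect: d = |μ_{schedule 1} − μ_{schedule 2}| / σ = |545.0 − 512.3| / 42.4 = 0.7712
Noncentrality parameter: λ = d·√(n/2) = 0.7712 × √(38/2) = 3.3617
Two-sided α = 0.005 → critical value z_{0.0025} = 2.807.
Power = Φ(λ − 2.807) + Φ(−λ − 2.807) = Φ(0.555) + Φ(-6.169) = 0.7104 + 0.0000 = 0.7104.

Power ≈ 0.710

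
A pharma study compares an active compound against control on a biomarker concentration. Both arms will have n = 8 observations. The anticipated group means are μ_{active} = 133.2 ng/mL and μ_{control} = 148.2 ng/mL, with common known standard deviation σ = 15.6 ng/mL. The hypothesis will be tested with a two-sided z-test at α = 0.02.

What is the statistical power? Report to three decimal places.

Standardized effect: d = |μ_{active} − μ_{control}| / σ = |133.2 − 148.2| / 15.6 = 0.9615
Noncentrality parameter: δ = d·√(n/2) = 0.9615 × √(8/2) = 1.9231
Two-sided α = 0.02 → critical value z_{0.01} = 2.326.
Power = Φ(δ − 2.326) + Φ(−δ − 2.326) = Φ(-0.403) + Φ(-4.249) = 0.3434 + 0.0000 = 0.3434.

Power ≈ 0.343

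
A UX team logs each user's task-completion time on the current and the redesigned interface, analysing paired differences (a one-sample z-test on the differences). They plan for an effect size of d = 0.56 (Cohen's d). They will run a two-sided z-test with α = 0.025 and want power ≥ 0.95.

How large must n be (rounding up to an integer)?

Set Φ(δ − 2.241) = 0.95; then δ − 2.241 = Φ⁻¹(0.95) = 1.645, giving δ = 3.886.
(For δ > 0 the lower-tail rejection region contributes negligibly to power, so the one-term inversion is standard.)
δ = d·√n ⇒ n = (δ/d)² = (3.886 / 0.56)² = 48.16.
Round up to the next whole unit.

n = 49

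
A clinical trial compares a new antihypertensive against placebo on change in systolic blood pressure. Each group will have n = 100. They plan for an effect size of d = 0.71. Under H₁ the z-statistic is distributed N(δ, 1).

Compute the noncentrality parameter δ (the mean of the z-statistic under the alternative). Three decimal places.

δ ≈ 5.020

The noncentrality parameter scales effect size by the design's sample-size factor: δ = d·√(n/2) = 0.71 × √(100/2) = 5.0205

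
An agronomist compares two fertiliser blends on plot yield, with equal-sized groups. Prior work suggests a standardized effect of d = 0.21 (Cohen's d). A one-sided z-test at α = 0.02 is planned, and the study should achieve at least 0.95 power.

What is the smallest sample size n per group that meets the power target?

Set Φ(δ − 2.054) = 0.95; then δ − 2.054 = Φ⁻¹(0.95) = 1.645, giving δ = 3.699.
δ = d·√(n/2) ⇒ n = 2(δ/d)² = 2 × (3.699 / 0.21)² = 620.39.
Rounding up, n = 621 per group.

n = 621 per group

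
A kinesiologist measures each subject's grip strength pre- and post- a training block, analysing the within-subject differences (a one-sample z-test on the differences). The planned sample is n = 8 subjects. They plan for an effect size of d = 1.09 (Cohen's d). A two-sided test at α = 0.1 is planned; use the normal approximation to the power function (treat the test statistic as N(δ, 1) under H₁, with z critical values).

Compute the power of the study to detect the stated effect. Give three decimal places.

Noncentrality parameter: δ = d·√n = 1.09 × √8 = 3.0830
Critical value for a two-sided test at α = 0.1: z_{α/2} = 1.645.
Power = Φ(δ − 1.645) + Φ(−δ − 1.645) = Φ(1.438) + Φ(-4.728) = 0.9248 + 0.0000 = 0.9248.

Power ≈ 0.925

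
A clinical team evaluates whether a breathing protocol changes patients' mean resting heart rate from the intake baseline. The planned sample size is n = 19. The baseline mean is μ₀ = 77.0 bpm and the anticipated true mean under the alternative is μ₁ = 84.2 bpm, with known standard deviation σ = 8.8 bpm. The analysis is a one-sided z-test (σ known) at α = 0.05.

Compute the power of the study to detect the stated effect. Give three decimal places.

Power ≈ 0.973

Standardized effect: d = |μ₁ − μ₀| / σ = |84.2 − 77.0| / 8.8 = 0.8182
Noncentrality parameter: δ = d·√n = 0.8182 × √19 = 3.5664
One-sided α = 0.05 → critical value z_{0.05} = 1.645.
Power = Φ(δ − 1.645) = Φ(1.922) = 0.9727.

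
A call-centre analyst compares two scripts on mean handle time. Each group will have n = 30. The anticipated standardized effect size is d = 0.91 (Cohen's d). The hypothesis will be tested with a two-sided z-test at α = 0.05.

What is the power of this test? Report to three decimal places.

Power ≈ 0.941

Noncentrality parameter: δ = d·√(n/2) = 0.91 × √(30/2) = 3.5244
Critical value for a two-sided test at α = 0.05: z_{α/2} = 1.960.
Power = Φ(δ − 1.960) + Φ(−δ − 1.960) = Φ(1.564) + Φ(-5.484) = 0.9411 + 0.0000 = 0.9411.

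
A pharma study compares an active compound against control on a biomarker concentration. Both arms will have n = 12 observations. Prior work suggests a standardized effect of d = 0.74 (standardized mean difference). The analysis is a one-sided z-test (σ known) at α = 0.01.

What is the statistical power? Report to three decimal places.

Noncentrality parameter: δ = d·√(n/2) = 0.74 × √(12/2) = 1.8126
One-sided α = 0.01 → critical value z_{0.01} = 2.326.
Power = Φ(δ − 2.326) = Φ(-0.514) = 0.3037.

Power ≈ 0.304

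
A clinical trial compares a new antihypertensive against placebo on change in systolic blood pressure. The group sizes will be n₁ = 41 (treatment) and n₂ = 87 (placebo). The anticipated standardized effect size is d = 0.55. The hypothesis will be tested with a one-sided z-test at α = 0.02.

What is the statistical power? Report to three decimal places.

Power ≈ 0.802

Noncentrality parameter: δ = d / √(1/n₁ + 1/n₂) = 0.55 / √(1/41 + 1/87) = 2.9034
One-sided α = 0.02 → critical value z_{0.02} = 2.054.
Power = P(Z > 2.054 − δ) = Φ(0.850) = 0.8022.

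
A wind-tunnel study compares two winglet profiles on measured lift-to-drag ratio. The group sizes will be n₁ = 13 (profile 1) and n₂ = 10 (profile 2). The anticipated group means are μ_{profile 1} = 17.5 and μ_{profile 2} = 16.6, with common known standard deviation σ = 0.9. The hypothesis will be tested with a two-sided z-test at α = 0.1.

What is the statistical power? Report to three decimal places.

Standardized effect: d = |μ_{profile 1} − μ_{profile 2}| / σ = |17.5 − 16.6| / 0.9 = 1.0000
Noncentrality parameter: δ = d / √(1/n₁ + 1/n₂) = 1.0000 / √(1/13 + 1/10) = 2.3774
Two-sided α = 0.1 → critical value z_{0.05} = 1.645.
Power = Φ(δ − 1.645) + Φ(−δ − 1.645) = Φ(0.733) + Φ(-4.022) = 0.7681 + 0.0000 = 0.7681.

Power ≈ 0.768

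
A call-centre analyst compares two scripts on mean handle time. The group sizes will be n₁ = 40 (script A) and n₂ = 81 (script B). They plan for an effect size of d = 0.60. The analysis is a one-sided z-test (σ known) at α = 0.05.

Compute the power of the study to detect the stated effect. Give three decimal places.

Power ≈ 0.928

Noncentrality parameter: δ = d / √(1/n₁ + 1/n₂) = 0.60 / √(1/40 + 1/81) = 3.1048
Critical value for a one-sided test at α = 0.05: z_α = 1.645.
Power = P(Z > 1.645 − δ) = Φ(1.460) = 0.9278.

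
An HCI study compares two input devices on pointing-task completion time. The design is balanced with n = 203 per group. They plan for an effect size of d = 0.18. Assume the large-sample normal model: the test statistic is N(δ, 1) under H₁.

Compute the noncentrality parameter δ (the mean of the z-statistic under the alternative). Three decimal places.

δ ≈ 1.813

The noncentrality parameter scales effect size by the design's sample-size factor: δ = d·√(n/2) = 0.18 × √(203/2) = 1.8134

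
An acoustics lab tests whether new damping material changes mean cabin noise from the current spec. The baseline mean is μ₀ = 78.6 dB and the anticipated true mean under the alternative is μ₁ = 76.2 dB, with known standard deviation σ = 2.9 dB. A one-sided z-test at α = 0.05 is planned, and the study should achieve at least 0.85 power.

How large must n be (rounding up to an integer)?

n = 11

Standardized effect: d = |μ₁ − μ₀| / σ = |76.2 − 78.6| / 2.9 = 0.8276
Set Φ(δ − 1.645) = 0.85; then δ − 1.645 = Φ⁻¹(0.85) = 1.036, giving δ = 2.681.
δ = d·√n ⇒ n = (δ/d)² = (2.681 / 0.8276)² = 10.50.
Rounding up, n = 11.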